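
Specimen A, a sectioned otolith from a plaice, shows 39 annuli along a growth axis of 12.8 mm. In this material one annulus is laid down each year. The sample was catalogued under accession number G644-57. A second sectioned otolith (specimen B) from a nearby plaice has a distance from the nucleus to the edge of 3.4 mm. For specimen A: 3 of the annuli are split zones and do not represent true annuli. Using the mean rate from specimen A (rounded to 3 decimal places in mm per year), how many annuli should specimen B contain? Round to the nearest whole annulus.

10 annuli

Specimen A: correcting the raw count gives 39 − 3 = 36 true annuli.
A: Mean rate = 12.8 mm / 36 years ≈ 0.356 mm per year.
Specimen B: 3.4 mm / 0.356 mm per year = 9.55 years ≈ 10 annuli.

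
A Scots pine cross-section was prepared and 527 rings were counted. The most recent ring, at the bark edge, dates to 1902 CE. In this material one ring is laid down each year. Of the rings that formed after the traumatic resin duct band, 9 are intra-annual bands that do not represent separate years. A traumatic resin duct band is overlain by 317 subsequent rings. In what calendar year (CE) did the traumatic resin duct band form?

1594 CE

317 rings post-date the traumatic resin duct band.
Excluding 9 false rings: 317 − 9 = 308.
Counting back 308 years from 1902 CE places the traumatic resin duct band in 1902 − 308 = 1594 CE.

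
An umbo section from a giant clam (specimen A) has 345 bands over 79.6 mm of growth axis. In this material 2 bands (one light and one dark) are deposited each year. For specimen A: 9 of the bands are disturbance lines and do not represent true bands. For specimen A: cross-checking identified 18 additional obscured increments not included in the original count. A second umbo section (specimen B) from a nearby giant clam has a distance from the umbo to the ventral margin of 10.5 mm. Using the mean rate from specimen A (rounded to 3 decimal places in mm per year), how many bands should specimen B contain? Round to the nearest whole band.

Specimen A: adjusted count: 345 − 9 + 18 = 354 bands.
Specimen A: with 2 bands per year, 354 / 2 = 177 years.
A: Extension rate ≈ 79.6 / 177 = 0.450 mm per year.
Specimen B: 10.5 mm / 0.450 mm per year = 23.33 years; at 2 bands per year that is 23.33 × 2 ≈ 47 bands.

47 bands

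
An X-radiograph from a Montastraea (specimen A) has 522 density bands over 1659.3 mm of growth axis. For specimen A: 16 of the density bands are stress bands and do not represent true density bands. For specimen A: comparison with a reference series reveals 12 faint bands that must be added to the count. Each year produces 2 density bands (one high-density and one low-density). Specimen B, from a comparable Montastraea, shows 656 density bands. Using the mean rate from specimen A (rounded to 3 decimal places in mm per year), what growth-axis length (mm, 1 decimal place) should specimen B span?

Specimen A: adjusted count: 522 − 16 + 12 = 518 density bands.
Specimen A: with 2 density bands per year, 518 / 2 = 259 years.
A: Extension rate ≈ 1659.3 / 259 = 6.407 mm/year.
Specimen B: dividing by 2 density bands per year: 656 / 2 = 328 years. For B, 6.407 mm/year × 328 years = 2101.5 mm.

2101.5 mm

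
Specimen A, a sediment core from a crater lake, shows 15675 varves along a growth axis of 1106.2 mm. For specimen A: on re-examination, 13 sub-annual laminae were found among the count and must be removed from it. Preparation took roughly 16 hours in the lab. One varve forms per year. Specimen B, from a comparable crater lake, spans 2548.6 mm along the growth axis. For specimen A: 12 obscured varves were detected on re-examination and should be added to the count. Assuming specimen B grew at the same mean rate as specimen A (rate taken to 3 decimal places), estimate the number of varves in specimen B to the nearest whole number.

Specimen A: true varve count = 15675 − 13 + 12 = 15674.
A: 1106.2 mm over 15674 years gives 1106.2 / 15674 ≈ 0.071 mm per year.
B spans 2548.6 / 0.071 = 35895.77 years ≈ 35896 varves.

35896 varves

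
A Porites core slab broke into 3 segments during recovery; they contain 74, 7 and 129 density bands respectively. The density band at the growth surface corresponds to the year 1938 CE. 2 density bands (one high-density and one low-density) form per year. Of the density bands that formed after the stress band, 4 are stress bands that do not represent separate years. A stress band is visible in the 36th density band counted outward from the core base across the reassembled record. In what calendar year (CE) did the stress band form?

1853 CE

Total density bands = 74 + 7 + 129 = 210.
210 − 36 = 174 density bands lie beyond the stress band toward the growth surface.
174 − 4 false = 170 true density bands after the stress band.
Dividing by 2 density bands per year: 170 / 2 = 85 years.
1938 − 85 = 1853 CE.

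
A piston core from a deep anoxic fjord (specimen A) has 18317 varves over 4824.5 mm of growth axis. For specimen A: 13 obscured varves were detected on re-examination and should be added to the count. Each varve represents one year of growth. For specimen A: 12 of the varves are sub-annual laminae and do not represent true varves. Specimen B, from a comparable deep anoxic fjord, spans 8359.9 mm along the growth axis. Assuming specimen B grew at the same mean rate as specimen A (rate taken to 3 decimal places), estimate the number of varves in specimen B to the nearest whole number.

31787 varves

Specimen A: correcting the raw count gives 18317 − 12 + 13 = 18318 true varves.
A: 4824.5 mm over 18318 years gives 4824.5 / 18318 ≈ 0.263 mm per year.
Specimen B: 8359.9 mm / 0.263 mm per year = 31786.69 years ≈ 31787 varves.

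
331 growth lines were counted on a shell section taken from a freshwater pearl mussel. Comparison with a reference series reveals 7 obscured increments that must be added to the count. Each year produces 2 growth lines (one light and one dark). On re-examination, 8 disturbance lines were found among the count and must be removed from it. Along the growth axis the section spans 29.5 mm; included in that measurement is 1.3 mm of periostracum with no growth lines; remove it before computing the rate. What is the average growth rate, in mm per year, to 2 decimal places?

0.17 mm per year

Adjusted count: 331 − 8 + 7 = 330 growth lines.
Dividing by 2 growth lines per year: 330 / 2 = 165 years.
Net length = 29.5 − 1.3 = 28.2 mm.
Mean rate = 28.2 mm / 165 years ≈ 0.17 mm per year.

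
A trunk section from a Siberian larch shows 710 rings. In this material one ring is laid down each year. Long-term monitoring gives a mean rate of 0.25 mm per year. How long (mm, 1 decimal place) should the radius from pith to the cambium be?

177.5 mm

The record spans 710 years at 0.25 mm per year.
Predicted length = 0.25 mm/year × 710 years = 177.5 mm.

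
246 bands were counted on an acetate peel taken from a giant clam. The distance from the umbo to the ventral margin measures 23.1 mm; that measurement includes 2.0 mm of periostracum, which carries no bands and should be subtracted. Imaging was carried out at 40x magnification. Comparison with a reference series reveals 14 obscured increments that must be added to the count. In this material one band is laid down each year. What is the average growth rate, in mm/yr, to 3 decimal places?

0.081 mm/yr

True band count = 246 + 14 = 260.
The growth record spans 23.1 − 2.0 = 21.1 mm.
Mean rate = 21.1 mm / 260 years ≈ 0.081 mm/yr.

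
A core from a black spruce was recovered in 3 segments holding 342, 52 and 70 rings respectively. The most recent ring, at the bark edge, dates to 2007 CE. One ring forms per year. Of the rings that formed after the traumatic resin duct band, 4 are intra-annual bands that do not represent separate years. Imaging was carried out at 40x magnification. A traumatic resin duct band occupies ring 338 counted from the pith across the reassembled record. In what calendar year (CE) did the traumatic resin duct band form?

1885 CE

Total rings = 342 + 52 + 70 = 464.
The traumatic resin duct band sits at ring 338 from the pith, so 464 − 338 = 126 rings formed after it.
Removing the 4 false rings leaves 126 − 4 = 122 true rings beyond the traumatic resin duct band.
Counting back 122 years from 2007 CE places the traumatic resin duct band in 2007 − 122 = 1885 CE.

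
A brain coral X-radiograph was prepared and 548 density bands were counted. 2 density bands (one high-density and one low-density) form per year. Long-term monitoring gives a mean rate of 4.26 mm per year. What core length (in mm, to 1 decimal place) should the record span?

1167.2 mm

With 2 density bands per year, 548 / 2 = 274 years.
Length ≈ 4.26 × 274 = 1167.2 mm.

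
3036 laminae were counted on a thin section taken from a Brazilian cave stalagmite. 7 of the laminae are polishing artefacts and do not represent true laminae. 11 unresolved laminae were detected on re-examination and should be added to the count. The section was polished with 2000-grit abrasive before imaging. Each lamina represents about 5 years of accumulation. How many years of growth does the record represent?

15200 yr

After corrections the count is 3036 − 7 + 11 = 3040 laminae.
At 5 years per lamina, 3040 × 5 = 15200 years.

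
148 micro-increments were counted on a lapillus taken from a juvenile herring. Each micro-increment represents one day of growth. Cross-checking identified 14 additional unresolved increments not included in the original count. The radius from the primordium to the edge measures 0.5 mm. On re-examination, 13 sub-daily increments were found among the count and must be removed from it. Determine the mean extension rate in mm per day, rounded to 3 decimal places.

Adjusted count: 148 − 13 + 14 = 149 micro-increments.
0.5 mm over 149 days gives 0.5 / 149 ≈ 0.003 mm per day.

0.003 mm per day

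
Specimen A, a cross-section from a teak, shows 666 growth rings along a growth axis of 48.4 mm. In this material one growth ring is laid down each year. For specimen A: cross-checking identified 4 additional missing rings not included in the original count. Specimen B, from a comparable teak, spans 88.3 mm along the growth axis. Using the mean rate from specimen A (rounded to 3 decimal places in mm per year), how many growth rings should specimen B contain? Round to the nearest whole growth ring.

1226 growth rings

Specimen A: correcting the raw count gives 666 + 4 = 670 true growth rings.
A: Mean rate = 48.4 mm / 670 years ≈ 0.072 mm/year.
B spans 88.3 / 0.072 = 1226.39 years ≈ 1226 growth rings.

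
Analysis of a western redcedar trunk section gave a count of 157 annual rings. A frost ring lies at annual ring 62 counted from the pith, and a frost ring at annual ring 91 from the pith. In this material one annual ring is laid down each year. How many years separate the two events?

29 years

Separation: 91 − 62 = 29 annual rings.
At one annual ring per year, 29 years elapsed between them.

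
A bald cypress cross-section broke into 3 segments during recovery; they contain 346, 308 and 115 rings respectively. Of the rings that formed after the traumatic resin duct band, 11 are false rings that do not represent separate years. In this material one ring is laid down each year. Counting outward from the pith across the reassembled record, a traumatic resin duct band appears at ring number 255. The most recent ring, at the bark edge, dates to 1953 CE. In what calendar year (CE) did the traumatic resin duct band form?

Total rings = 346 + 308 + 115 = 769.
769 − 255 = 514 rings lie beyond the traumatic resin duct band toward the bark edge.
514 − 11 false = 503 true rings after the traumatic resin duct band.
Counting back 503 years from 1953 CE places the traumatic resin duct band in 1953 − 503 = 1450 CE.

1450 CE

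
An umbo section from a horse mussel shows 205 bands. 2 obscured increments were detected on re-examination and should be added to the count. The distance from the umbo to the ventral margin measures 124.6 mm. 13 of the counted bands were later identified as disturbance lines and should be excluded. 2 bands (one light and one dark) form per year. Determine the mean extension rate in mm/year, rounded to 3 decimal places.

1.285 mm/year

Correcting the raw count gives 205 − 13 + 2 = 194 true bands.
With 2 bands per year, 194 / 2 = 97 years.
124.6 mm over 97 years gives 124.6 / 97 ≈ 1.285 mm/year.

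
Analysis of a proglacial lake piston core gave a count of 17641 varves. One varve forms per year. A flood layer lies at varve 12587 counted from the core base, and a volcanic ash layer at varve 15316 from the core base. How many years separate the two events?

The two markers are separated by 15316 − 12587 = 2729 varves.
One varve per year makes the interval 2729 years.

2729 yr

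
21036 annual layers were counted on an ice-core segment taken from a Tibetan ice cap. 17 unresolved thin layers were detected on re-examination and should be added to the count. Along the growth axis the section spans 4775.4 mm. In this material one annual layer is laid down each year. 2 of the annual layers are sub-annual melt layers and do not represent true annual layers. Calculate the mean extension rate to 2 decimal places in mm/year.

0.23 mm/year

Adjusted count: 21036 − 2 + 17 = 21051 annual layers.
Extension rate ≈ 4775.4 / 21051 = 0.23 mm/year.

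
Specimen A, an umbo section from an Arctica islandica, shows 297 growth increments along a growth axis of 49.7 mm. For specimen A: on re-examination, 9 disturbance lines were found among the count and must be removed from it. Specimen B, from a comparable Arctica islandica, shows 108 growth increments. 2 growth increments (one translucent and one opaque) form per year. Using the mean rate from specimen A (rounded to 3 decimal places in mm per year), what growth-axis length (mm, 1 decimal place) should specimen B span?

Specimen A: adjusted count: 297 − 9 = 288 growth increments.
Specimen A: dividing by 2 growth increments per year: 288 / 2 = 144 years.
A: Extension rate ≈ 49.7 / 144 = 0.345 mm per year.
Specimen B: dividing by 2 growth increments per year: 108 / 2 = 54 years. For B, 0.345 mm/year × 54 years = 18.6 mm.

18.6 mm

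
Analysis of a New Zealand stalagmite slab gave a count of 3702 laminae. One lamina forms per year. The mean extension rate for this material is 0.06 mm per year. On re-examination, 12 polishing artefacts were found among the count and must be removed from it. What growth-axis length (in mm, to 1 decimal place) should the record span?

True lamina count = 3702 − 12 = 3690.
3690 years at 0.06 mm/year gives 0.06 × 3690 = 221.4 mm.

221.4 mm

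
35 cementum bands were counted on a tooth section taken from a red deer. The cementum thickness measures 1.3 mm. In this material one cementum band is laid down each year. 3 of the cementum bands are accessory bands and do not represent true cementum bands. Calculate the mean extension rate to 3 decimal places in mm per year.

0.041 mm per year

Correcting the raw count gives 35 − 3 = 32 true cementum bands.
1.3 mm over 32 years gives 1.3 / 32 ≈ 0.041 mm per year.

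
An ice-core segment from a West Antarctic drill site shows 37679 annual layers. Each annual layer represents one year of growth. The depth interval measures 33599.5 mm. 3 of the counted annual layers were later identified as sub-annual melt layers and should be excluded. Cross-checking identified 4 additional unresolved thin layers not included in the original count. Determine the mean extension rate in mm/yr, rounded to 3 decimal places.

0.892 mm/yr

After corrections the count is 37679 − 3 + 4 = 37680 annual layers.
Mean rate = 33599.5 mm / 37680 years ≈ 0.892 mm/yr.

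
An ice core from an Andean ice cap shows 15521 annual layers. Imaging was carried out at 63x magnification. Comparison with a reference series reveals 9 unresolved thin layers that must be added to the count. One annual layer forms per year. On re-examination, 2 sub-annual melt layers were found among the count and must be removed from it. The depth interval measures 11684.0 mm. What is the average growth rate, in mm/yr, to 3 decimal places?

0.752 mm/yr

Adjusted count: 15521 − 2 + 9 = 15528 annual layers.
Extension rate ≈ 11684.0 / 15528 = 0.752 mm/yr.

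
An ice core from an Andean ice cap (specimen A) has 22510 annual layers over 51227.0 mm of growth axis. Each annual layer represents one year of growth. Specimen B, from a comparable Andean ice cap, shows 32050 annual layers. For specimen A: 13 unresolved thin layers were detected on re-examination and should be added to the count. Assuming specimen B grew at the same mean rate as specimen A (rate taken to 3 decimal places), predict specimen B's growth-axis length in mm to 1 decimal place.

Specimen A: adjusted count: 22510 + 13 = 22523 annual layers.
A: Extension rate ≈ 51227.0 / 22523 = 2.274 mm/year.
Length of B = 2.274 × 32050 = 72881.7 mm.

72881.7 mm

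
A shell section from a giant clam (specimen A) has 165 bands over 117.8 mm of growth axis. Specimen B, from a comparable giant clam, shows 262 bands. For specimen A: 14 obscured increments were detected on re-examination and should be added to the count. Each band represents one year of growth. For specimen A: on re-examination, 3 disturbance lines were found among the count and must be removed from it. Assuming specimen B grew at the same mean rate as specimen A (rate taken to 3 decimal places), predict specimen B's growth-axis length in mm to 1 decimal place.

Specimen A: correcting the raw count gives 165 − 3 + 14 = 176 true bands.
A: Extension rate ≈ 117.8 / 176 = 0.669 mm per year.
B's length ≈ 0.669 × 262 = 175.3 mm.

175.3 mm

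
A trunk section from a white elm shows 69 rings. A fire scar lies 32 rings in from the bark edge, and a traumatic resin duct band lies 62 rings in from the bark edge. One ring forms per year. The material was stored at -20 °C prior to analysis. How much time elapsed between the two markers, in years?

30 years

62 − 32 = 30 rings lie between the two events.
At one ring per year, 30 years elapsed between them.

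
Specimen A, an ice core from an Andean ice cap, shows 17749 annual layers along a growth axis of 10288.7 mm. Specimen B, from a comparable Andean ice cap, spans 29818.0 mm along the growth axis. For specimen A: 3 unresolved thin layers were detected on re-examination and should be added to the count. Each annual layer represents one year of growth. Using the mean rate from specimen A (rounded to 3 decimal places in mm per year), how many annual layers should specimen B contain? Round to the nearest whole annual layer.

51410 annual layers

Specimen A: true annual layer count = 17749 + 3 = 17752.
A: Mean rate = 10288.7 mm / 17752 years ≈ 0.580 mm/year.
B spans 29818.0 / 0.580 = 51410.34 years ≈ 51410 annual layers.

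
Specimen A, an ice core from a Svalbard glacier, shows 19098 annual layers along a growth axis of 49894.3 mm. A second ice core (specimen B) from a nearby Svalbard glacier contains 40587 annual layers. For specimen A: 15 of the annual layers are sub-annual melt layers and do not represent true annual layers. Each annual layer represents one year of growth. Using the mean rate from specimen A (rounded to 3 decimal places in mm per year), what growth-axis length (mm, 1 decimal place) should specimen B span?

Specimen A: adjusted count: 19098 − 15 = 19083 annual layers.
A: 49894.3 mm over 19083 years gives 49894.3 / 19083 ≈ 2.615 mm/yr.
For B, 2.615 mm/year × 40587 years = 106135.0 mm.

106135.0 mm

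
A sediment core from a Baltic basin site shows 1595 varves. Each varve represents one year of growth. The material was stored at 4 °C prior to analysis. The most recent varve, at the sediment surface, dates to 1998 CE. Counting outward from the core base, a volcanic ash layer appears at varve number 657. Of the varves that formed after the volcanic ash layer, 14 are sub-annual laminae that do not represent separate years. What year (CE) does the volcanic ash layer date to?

The volcanic ash layer sits at varve 657 from the core base, so 1595 − 657 = 938 varves formed after it.
Excluding 14 false varves: 938 − 14 = 924.
The varve at the sediment surface is 1998 CE, so the volcanic ash layer dates to 1998 − 924 = 1074 CE.

1074 CE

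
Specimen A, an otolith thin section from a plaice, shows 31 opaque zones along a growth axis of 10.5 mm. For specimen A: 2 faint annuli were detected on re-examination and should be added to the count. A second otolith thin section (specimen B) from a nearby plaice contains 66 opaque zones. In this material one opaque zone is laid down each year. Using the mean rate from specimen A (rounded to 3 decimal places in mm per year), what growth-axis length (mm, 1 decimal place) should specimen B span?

Specimen A: adjusted count: 31 + 2 = 33 opaque zones.
A: Extension rate ≈ 10.5 / 33 = 0.318 mm/year.
B's length ≈ 0.318 × 66 = 21.0 mm.

21.0 mm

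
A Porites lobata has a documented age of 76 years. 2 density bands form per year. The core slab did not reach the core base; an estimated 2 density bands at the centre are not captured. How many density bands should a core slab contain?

With 2 density bands per year, 76 years would produce 76 × 2 = 152 density bands.
Subtracting the 2 density bands not captured gives 152 − 2 = 150 density bands in the record.

150 density bands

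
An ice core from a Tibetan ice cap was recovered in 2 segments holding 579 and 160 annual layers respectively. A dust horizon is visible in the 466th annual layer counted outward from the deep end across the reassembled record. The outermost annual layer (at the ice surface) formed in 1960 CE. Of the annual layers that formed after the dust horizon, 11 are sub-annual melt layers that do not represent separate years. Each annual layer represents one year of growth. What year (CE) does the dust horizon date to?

1698 CE

Total annual layers = 579 + 160 = 739.
The dust horizon sits at annual layer 466 from the deep end, so 739 − 466 = 273 annual layers formed after it.
Removing the 11 false annual layers leaves 273 − 11 = 262 true annual layers beyond the dust horizon.
The annual layer at the ice surface is 1960 CE, so the dust horizon dates to 1960 − 262 = 1698 CE.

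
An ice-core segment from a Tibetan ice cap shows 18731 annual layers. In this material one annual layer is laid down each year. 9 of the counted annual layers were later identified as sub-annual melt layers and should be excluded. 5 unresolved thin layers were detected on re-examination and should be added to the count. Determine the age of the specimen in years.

True annual layer count = 18731 − 9 + 5 = 18727.
One annual layer per year makes the duration 18727 years.

18727 years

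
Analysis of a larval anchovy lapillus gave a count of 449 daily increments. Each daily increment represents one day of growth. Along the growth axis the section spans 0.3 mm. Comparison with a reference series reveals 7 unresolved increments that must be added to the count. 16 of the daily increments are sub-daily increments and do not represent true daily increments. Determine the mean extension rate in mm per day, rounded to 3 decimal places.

Correcting the raw count gives 449 − 16 + 7 = 440 true daily increments.
0.3 mm over 440 days gives 0.3 / 440 ≈ 0.001 mm per day.

0.001 mm per day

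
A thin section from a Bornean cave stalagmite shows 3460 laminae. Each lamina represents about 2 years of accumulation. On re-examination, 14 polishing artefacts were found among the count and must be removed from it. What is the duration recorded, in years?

Adjusted count: 3460 − 14 = 3446 laminae.
Multiplying by 2 years per lamina: 3446 × 2 = 6892 years.

6892 years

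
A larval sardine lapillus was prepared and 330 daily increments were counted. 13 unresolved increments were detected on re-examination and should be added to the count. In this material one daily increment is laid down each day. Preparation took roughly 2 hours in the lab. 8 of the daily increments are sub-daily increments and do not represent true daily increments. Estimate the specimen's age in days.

335 days

True daily increment count = 330 − 8 + 13 = 335.
At one daily increment per day, that is 335 days.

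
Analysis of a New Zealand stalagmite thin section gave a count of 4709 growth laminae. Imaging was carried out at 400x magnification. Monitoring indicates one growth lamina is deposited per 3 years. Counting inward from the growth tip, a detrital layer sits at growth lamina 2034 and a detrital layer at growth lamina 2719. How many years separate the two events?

The two markers are separated by 2719 − 2034 = 685 growth laminae.
685 growth laminae at 3 years each span 685 × 3 = 2055 years.

2055 years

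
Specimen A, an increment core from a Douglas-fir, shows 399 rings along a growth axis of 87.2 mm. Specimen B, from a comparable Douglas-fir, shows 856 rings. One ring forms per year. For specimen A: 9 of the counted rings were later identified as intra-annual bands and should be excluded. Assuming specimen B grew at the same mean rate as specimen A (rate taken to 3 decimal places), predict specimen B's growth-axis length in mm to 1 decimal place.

191.7 mm

Specimen A: true ring count = 399 − 9 = 390.
A: 87.2 mm over 390 years gives 87.2 / 390 ≈ 0.224 mm per year.
Length of B = 0.224 × 856 = 191.7 mm.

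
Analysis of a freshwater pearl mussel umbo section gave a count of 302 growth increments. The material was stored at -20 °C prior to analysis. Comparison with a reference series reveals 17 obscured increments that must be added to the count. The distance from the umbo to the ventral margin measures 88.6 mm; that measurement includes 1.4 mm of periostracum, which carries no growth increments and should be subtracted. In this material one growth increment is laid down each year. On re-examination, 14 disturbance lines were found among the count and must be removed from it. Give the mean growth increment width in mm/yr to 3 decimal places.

After corrections the count is 302 − 14 + 17 = 305 growth increments.
The growth record spans 88.6 − 1.4 = 87.2 mm.
Mean rate = 87.2 mm / 305 years ≈ 0.286 mm/yr.

0.286 mm/yr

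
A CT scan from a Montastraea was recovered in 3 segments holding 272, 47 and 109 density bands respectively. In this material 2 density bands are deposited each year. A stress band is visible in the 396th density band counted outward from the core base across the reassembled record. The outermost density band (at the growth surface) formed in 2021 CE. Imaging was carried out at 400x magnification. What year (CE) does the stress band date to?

Total density bands = 272 + 47 + 109 = 428.
428 − 396 = 32 density bands lie beyond the stress band toward the growth surface.
With 2 density bands per year, 32 / 2 = 16 years.
Counting back 16 years from 2021 CE places the stress band in 2021 − 16 = 2005 CE.

2005 CE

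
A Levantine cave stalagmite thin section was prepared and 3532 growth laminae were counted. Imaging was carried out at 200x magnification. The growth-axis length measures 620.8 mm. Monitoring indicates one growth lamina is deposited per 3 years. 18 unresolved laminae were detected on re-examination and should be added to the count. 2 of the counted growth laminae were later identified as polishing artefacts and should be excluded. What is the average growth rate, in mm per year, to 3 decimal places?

0.058 mm per year

After corrections the count is 3532 − 2 + 18 = 3548 growth laminae.
At 3 years per growth lamina, 3548 × 3 = 10644 years.
Mean rate = 620.8 mm / 10644 years ≈ 0.058 mm per year.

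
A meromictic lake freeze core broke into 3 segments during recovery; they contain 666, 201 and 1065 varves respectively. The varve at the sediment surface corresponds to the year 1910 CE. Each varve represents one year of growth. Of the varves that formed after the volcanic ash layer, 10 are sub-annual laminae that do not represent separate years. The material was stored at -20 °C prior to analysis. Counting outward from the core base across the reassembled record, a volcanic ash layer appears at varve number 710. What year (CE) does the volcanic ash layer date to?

698 CE

Total varves = 666 + 201 + 1065 = 1932.
The volcanic ash layer sits at varve 710 from the core base, so 1932 − 710 = 1222 varves formed after it.
1222 − 10 false = 1212 true varves after the volcanic ash layer.
Counting back 1212 years from 1910 CE places the volcanic ash layer in 1910 − 1212 = 698 CE.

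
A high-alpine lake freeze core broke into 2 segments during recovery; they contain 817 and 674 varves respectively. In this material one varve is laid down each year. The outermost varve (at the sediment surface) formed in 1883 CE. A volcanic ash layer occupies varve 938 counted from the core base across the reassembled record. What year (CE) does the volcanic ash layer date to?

1330 CE

Total varves = 817 + 674 = 1491.
Between varve 938 and the sediment surface there are 1491 − 938 = 553 varves.
The varve at the sediment surface is 1883 CE, so the volcanic ash layer dates to 1883 − 553 = 1330 CE.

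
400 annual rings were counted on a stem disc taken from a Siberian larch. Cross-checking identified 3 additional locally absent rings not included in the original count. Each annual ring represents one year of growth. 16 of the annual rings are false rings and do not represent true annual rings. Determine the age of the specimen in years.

Adjusted count: 400 − 16 + 3 = 387 annual rings.
At one annual ring per year, that is 387 years.

387 years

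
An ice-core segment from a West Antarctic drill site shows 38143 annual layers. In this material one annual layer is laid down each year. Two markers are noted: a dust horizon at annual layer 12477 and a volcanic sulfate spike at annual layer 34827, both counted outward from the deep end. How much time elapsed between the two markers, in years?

Separation: 34827 − 12477 = 22350 annual layers.
That is 22350 years at one annual layer per year.

22350 years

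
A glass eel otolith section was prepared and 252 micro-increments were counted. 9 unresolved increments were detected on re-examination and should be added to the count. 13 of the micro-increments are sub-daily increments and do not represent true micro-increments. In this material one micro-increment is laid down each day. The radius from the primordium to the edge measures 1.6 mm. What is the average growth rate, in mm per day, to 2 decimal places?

Correcting the raw count gives 252 − 13 + 9 = 248 true micro-increments.
Mean rate = 1.6 mm / 248 days ≈ 0.01 mm per day.

0.01 mm per day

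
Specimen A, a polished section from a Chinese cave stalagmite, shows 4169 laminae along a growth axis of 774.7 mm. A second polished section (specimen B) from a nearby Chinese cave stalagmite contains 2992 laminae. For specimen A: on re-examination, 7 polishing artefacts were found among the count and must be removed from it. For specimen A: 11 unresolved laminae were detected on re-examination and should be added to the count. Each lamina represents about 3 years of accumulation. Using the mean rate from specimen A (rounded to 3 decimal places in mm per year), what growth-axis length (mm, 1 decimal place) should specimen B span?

Specimen A: true lamina count = 4169 − 7 + 11 = 4173.
Specimen A: multiplying by 3 years per lamina: 4173 × 3 = 12519 years.
A: Mean rate = 774.7 mm / 12519 years ≈ 0.062 mm per year.
Specimen B: 2992 laminae at 3 years each span 2992 × 3 = 8976 years. For B, 0.062 mm/year × 8976 years = 556.5 mm.

556.5 mm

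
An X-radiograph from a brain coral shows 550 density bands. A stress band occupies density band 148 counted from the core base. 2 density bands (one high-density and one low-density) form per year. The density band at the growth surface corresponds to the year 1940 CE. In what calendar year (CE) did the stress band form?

1739 CE

The stress band sits at density band 148 from the core base, so 550 − 148 = 402 density bands formed after it.
Dividing by 2 density bands per year: 402 / 2 = 201 years.
1940 − 201 = 1739 CE.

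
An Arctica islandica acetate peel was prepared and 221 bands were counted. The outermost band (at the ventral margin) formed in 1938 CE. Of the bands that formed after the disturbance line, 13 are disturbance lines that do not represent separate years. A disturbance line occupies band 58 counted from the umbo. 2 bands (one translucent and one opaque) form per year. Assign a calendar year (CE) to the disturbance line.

1863 CE

Between band 58 and the ventral margin there are 221 − 58 = 163 bands.
Removing the 13 false bands leaves 163 − 13 = 150 true bands beyond the disturbance line.
150 bands at 2 per year is 150 / 2 = 75 years.
1938 − 75 = 1863 CE.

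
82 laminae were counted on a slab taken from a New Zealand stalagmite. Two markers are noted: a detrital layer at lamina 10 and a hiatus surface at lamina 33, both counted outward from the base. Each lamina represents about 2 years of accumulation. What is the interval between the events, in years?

Separation: 33 − 10 = 23 laminae.
23 laminae at 2 years each span 23 × 2 = 46 years.

46 yr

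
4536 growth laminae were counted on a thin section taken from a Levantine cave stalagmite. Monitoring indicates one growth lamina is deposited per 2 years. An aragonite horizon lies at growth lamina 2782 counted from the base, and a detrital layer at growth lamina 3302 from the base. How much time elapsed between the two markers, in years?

1040 years

The two markers are separated by 3302 − 2782 = 520 growth laminae.
At 2 years per growth lamina, 520 × 2 = 1040 years.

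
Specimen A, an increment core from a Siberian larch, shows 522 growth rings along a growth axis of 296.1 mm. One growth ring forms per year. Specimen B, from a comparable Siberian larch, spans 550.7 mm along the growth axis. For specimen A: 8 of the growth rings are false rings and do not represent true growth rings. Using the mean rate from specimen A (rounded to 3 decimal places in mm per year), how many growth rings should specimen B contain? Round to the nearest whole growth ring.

Specimen A: adjusted count: 522 − 8 = 514 growth rings.
A: 296.1 mm over 514 years gives 296.1 / 514 ≈ 0.576 mm/year.
Specimen B: 550.7 mm / 0.576 mm per year = 956.08 years ≈ 956 growth rings.

956 growth rings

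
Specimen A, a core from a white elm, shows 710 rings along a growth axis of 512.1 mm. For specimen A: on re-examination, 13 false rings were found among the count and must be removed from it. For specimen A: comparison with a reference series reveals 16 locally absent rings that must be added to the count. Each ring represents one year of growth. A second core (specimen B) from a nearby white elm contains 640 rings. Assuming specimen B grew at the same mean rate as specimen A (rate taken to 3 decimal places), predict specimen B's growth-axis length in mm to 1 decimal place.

Specimen A: true ring count = 710 − 13 + 16 = 713.
A: Extension rate ≈ 512.1 / 713 = 0.718 mm/yr.
B's length ≈ 0.718 × 640 = 459.5 mm.

459.5 mm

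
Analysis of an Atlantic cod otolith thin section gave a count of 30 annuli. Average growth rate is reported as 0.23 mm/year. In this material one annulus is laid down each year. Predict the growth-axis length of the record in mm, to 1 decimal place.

6.9 mm

The record spans 30 years at 0.23 mm per year.
Predicted length = 0.23 mm/year × 30 years = 6.9 mm.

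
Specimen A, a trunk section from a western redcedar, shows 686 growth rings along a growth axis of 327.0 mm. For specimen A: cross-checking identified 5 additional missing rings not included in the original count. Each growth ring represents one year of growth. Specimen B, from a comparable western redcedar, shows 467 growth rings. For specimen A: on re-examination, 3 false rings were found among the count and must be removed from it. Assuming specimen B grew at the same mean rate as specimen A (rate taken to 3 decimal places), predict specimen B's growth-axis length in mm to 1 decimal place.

221.8 mm

Specimen A: true growth ring count = 686 − 3 + 5 = 688.
A: Extension rate ≈ 327.0 / 688 = 0.475 mm/yr.
B's length ≈ 0.475 × 467 = 221.8 mm.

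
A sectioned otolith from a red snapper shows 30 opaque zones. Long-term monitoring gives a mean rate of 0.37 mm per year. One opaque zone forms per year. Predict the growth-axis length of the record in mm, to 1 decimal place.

The record spans 30 years at 0.37 mm per year.
30 years at 0.37 mm/year gives 0.37 × 30 = 11.1 mm.

11.1 mm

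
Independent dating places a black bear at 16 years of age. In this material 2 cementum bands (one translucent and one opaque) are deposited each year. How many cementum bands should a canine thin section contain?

32 cementum bands

16 years at 2 cementum bands per year gives 16 × 2 = 32 cementum bands.
So 32 cementum bands should be present.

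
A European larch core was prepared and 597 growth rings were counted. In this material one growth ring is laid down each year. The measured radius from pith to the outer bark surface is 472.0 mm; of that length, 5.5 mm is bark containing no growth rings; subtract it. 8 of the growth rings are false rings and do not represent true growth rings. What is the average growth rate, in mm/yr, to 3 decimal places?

True growth ring count = 597 − 8 = 589.
Removing the 5.5 mm offcut leaves 472.0 − 5.5 = 466.5 mm.
466.5 mm over 589 years gives 466.5 / 589 ≈ 0.792 mm/yr.

0.792 mm/yr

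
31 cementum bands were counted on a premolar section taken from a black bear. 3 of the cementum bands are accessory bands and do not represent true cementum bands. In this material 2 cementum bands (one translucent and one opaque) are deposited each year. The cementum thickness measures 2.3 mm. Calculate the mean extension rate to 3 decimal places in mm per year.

Adjusted count: 31 − 3 = 28 cementum bands.
Dividing by 2 cementum bands per year: 28 / 2 = 14 years.
2.3 mm over 14 years gives 2.3 / 14 ≈ 0.164 mm per year.

0.164 mm per year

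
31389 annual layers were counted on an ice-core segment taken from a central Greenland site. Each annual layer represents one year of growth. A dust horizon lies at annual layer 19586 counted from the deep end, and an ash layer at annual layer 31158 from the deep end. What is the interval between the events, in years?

31158 − 19586 = 11572 annual layers lie between the two events.
One annual layer per year makes the interval 11572 years.

11572 yr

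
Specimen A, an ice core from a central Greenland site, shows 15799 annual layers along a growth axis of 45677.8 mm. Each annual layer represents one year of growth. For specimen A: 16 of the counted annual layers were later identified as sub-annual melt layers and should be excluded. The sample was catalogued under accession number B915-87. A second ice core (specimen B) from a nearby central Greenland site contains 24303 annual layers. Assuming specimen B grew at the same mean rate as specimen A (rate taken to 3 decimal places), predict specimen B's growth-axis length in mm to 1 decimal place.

70332.9 mm

Specimen A: correcting the raw count gives 15799 − 16 = 15783 true annual layers.
A: Extension rate ≈ 45677.8 / 15783 = 2.894 mm/yr.
Length of B = 2.894 × 24303 = 70332.9 mm.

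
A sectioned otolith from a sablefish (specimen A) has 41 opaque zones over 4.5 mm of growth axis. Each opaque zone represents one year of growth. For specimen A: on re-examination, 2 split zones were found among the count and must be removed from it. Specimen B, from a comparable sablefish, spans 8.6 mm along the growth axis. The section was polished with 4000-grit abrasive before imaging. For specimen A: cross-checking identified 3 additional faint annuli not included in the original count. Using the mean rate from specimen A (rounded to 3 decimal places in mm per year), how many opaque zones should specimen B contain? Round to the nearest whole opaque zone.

Specimen A: after corrections the count is 41 − 2 + 3 = 42 opaque zones.
A: Extension rate ≈ 4.5 / 42 = 0.107 mm/yr.
B spans 8.6 / 0.107 = 80.37 years ≈ 80 opaque zones.

80 opaque zones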